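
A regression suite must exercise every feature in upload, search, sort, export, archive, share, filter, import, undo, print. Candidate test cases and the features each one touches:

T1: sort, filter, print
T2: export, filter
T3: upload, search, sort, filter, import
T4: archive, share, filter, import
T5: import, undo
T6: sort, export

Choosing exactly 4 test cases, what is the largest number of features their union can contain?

9

Choosing T1, T2, T3, T4 covers {upload, search, sort, export, archive, share, filter, import, print} — 9 features.
No choice of 4 test cases does better; here undo is left uncovered.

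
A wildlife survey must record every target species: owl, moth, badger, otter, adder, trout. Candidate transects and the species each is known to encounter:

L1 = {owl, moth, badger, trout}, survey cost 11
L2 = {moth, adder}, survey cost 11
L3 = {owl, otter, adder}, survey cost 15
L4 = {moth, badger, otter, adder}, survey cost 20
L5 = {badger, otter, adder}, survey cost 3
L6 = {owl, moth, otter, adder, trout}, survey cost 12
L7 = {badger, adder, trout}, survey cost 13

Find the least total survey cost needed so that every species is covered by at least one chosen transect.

L1, L5 cover every species at survey cost 11 + 3 = 14.
Any cover uses at least 2 transects; among all covering selections none totals below 14.

14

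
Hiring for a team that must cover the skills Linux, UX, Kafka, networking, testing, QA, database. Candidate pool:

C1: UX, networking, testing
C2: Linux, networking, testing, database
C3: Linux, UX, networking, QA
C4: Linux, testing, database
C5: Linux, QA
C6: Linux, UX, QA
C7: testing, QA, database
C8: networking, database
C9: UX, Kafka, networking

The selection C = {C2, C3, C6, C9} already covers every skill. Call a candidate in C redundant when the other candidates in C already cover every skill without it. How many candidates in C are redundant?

Drop C2: testing, database uncovered — not redundant.
Drop C3: the rest still cover every skill — redundant.
Drop C6: the rest still cover every skill — redundant.
Drop C9: Kafka uncovered — not redundant.
2 redundant: C3, C6.

2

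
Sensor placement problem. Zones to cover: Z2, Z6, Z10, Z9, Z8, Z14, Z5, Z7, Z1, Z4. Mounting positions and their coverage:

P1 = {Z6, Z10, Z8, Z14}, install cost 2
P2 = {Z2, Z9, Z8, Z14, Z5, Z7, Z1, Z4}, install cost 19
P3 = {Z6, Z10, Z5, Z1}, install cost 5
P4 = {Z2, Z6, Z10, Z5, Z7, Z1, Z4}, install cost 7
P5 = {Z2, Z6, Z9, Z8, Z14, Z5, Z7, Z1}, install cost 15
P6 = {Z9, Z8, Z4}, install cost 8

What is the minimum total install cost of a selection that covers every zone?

17

P1, P4, P6 cover every zone at install cost 2 + 7 + 8 = 17.
Any cover uses at least 2 sensor positions; among all covering selections none totals below 17.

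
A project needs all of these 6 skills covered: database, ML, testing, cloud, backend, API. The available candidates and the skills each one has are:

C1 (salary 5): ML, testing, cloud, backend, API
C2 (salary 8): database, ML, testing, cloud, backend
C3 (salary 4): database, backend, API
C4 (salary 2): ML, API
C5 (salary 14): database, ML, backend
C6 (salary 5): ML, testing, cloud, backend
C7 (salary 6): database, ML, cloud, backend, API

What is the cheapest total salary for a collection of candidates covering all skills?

9

C1, C3 cover every skill at salary 5 + 4 = 9.
Any cover uses at least 2 candidates; among all covering selections none totals below 9.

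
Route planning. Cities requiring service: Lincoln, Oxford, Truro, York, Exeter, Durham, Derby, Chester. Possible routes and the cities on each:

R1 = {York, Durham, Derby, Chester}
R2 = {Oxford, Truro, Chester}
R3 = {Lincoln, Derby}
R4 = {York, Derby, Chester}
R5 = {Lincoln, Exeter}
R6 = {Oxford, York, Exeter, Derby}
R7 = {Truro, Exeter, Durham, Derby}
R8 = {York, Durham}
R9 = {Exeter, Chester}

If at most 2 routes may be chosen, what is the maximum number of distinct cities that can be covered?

Choosing R1, R2 covers {Oxford, Truro, York, Durham, Derby, Chester} — 6 cities.
No choice of 2 routes does better; here Lincoln, Exeter are left uncovered.

6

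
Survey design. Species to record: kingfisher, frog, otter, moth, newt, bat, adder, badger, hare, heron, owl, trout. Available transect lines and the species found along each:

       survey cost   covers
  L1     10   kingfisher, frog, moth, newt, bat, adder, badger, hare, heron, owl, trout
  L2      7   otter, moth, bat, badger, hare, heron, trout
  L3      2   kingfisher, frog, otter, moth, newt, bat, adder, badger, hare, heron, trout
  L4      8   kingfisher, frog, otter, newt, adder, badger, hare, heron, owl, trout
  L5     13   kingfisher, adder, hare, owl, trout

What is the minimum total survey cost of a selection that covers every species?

10

L3, L4 cover every species at survey cost 2 + 8 = 10.
Any cover uses at least 2 transects; among all covering selections none totals below 10.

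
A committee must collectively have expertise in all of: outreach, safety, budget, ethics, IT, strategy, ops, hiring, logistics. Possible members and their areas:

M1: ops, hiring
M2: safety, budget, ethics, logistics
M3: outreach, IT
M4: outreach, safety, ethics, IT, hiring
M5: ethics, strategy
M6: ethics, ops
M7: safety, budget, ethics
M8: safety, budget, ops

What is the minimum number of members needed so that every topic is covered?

4

M1, M2, M3, M5 together cover {outreach, safety, budget, ethics, IT, strategy, ops, hiring, logistics} — every topic.
No 3 of the 8 members cover everything (all 56 triples fall short), so 4 is minimum.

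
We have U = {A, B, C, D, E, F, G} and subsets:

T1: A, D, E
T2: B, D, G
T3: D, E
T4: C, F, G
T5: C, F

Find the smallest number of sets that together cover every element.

3

T1, T2, T4 together cover {A, B, C, D, E, F, G} — every element.
No 2 of the 5 sets cover everything (all 10 pairs fall short), so 3 is minimum.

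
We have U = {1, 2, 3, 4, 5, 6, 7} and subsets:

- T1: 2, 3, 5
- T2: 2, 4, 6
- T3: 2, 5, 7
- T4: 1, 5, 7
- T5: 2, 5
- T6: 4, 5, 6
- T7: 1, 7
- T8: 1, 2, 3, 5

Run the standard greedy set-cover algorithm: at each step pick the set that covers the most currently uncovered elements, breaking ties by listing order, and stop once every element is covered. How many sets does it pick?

Pick 1: T8 covers 4 new elements (1, 2, 3, 5).
Pick 2: T2 covers 2 new elements (4, 6).
Pick 3: T3 covers 1 new elements (7).
Greedy uses 3 sets.

3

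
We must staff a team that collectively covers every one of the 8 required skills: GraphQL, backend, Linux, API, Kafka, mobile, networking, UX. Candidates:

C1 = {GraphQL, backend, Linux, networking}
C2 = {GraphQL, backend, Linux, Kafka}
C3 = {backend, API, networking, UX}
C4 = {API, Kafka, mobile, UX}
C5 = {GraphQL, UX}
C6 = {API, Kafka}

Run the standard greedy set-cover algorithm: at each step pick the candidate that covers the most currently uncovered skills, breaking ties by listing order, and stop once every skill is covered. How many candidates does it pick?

Pick 1: C1 covers 4 new skills (GraphQL, backend, Linux, networking).
Pick 2: C4 covers 4 new skills (API, Kafka, mobile, UX).
Greedy uses 2 candidates.

2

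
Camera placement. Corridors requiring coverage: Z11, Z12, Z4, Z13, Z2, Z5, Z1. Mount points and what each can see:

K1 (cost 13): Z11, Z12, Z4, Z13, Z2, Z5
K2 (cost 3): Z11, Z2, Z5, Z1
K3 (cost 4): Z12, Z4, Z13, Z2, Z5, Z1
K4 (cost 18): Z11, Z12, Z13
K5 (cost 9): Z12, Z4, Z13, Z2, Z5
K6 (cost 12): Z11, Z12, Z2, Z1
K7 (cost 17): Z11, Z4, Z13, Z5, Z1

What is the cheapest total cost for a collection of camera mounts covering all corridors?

K2, K3 cover every corridor at cost 3 + 4 = 7.
Any cover uses at least 2 camera mounts; among all covering selections none totals below 7.

7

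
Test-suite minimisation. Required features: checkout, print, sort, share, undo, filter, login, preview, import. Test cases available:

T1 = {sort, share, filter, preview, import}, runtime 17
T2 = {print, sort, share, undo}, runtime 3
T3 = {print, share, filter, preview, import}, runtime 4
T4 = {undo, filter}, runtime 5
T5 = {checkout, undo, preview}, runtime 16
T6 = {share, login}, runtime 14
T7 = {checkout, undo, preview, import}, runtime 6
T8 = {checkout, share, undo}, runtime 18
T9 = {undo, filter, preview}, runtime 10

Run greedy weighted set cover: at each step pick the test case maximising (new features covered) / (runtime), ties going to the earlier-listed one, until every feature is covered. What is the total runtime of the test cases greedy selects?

27

Pick 1: T2 adds 4 new (print, sort, share, undo) at runtime 3 (ratio 4/3).
Pick 2: T3 adds 3 new (filter, preview, import) at runtime 4 (ratio 3/4).
Pick 3: T7 adds 1 new (checkout) at runtime 6 (ratio 1/6).
Pick 4: T6 adds 1 new (login) at runtime 14 (ratio 1/14).
Greedy total runtime: 3 + 4 + 6 + 14 = 27.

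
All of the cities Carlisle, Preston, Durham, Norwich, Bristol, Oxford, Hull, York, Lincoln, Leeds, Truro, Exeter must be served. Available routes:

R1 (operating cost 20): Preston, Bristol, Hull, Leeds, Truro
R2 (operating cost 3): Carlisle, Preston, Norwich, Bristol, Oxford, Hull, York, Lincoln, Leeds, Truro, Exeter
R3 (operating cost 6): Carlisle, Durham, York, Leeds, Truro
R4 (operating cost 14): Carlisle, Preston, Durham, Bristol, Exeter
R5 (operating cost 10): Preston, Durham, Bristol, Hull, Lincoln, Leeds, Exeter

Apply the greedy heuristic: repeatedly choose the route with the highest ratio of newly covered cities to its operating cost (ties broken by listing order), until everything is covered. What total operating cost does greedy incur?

9

Pick 1: R2 adds 11 new (Carlisle, Preston, Norwich, Bristol, Oxford, Hull, York, Lincoln, Leeds, Truro, Exeter) at operating cost 3 (ratio 11/3).
Pick 2: R3 adds 1 new (Durham) at operating cost 6 (ratio 1/6).
Greedy total operating cost: 3 + 6 = 9.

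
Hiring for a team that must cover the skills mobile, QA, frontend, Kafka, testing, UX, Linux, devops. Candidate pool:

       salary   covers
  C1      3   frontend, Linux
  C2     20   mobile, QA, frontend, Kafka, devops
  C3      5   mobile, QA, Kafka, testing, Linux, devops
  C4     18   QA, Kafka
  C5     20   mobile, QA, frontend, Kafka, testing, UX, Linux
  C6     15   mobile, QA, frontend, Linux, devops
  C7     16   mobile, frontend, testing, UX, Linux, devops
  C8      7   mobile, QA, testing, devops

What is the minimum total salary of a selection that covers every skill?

21

C3, C7 cover every skill at salary 5 + 16 = 21.
Any cover uses at least 2 candidates; among all covering selections none totals below 21.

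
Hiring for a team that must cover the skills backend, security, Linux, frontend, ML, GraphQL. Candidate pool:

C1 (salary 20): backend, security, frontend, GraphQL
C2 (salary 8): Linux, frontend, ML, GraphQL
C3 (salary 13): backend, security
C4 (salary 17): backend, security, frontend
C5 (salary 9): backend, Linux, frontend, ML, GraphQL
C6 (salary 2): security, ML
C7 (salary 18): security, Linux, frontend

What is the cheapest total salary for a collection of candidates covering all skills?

11

C5, C6 cover every skill at salary 9 + 2 = 11.
Any cover uses at least 2 candidates; among all covering selections none totals below 11.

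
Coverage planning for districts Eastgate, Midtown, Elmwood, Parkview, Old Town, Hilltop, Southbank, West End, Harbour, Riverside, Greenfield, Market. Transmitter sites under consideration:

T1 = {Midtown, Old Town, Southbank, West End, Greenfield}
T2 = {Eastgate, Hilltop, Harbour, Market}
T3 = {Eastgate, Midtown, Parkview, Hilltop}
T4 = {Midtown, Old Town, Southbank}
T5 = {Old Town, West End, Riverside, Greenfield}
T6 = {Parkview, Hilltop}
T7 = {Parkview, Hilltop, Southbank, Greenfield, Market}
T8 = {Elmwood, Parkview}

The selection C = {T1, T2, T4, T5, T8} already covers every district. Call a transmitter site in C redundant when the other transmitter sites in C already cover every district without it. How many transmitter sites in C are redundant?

Drop T1: the rest still cover every district — redundant.
Drop T2: Eastgate, Hilltop, Harbour, Market uncovered — not redundant.
Drop T4: the rest still cover every district — redundant.
Drop T5: Riverside uncovered — not redundant.
Drop T8: Elmwood, Parkview uncovered — not redundant.
2 redundant: T1, T4.

2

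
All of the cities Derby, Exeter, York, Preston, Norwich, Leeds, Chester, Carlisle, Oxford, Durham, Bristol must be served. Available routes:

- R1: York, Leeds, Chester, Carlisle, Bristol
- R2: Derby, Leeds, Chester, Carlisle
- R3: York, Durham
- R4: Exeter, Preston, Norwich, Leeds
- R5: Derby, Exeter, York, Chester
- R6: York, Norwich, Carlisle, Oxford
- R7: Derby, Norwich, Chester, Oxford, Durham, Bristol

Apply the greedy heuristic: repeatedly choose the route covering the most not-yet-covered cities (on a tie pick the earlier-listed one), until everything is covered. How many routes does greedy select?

Pick 1: R7 covers 6 new cities (Derby, Norwich, Chester, Oxford, Durham, Bristol).
Pick 2: R1 covers 3 new cities (York, Leeds, Carlisle).
Pick 3: R4 covers 2 new cities (Exeter, Preston).
Greedy uses 3 routes.

3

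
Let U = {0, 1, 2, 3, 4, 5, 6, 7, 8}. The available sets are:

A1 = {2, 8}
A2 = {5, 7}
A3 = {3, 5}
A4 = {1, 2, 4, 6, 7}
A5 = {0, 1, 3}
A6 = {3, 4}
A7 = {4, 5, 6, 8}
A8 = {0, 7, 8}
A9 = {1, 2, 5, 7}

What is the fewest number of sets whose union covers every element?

3

A3, A4, A8 together cover {0, 1, 2, 3, 4, 5, 6, 7, 8} — every element.
No 2 of the 9 sets cover everything (all 36 pairs fall short), so 3 is minimum.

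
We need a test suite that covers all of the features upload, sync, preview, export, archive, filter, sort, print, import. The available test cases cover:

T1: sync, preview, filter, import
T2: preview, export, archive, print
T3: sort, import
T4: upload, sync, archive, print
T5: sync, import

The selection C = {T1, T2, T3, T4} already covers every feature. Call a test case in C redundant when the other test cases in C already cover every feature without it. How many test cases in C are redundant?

Drop T1: filter uncovered — not redundant.
Drop T2: export uncovered — not redundant.
Drop T3: sort uncovered — not redundant.
Drop T4: upload uncovered — not redundant.
None of the test cases in C is redundant.

0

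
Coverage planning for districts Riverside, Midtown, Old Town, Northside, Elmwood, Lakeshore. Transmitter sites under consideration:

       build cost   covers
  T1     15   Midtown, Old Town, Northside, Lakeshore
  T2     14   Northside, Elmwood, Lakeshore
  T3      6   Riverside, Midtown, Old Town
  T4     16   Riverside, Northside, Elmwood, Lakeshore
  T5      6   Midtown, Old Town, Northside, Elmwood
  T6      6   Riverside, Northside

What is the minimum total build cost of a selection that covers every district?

20

T2, T3 cover every district at build cost 14 + 6 = 20.
Any cover uses at least 2 transmitter sites; among all covering selections none totals below 20.
Greedy by coverage-per-build cost would pick T5, T3, T2 for 26 — worse than the optimum 20.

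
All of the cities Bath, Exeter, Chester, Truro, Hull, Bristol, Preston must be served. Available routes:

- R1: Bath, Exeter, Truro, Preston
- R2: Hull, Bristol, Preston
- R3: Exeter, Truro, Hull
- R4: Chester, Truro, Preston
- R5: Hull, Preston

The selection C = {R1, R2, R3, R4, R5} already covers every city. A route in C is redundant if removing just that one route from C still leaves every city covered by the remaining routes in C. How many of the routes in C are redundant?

Drop R1: Bath uncovered — not redundant.
Drop R2: Bristol uncovered — not redundant.
Drop R3: the rest still cover every city — redundant.
Drop R4: Chester uncovered — not redundant.
Drop R5: the rest still cover every city — redundant.
2 redundant: R3, R5.

2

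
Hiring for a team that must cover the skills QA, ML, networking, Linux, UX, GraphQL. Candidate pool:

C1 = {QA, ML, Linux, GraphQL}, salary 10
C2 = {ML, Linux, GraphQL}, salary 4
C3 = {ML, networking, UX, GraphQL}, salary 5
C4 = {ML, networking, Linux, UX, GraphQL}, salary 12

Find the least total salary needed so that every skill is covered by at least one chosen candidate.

C1, C3 cover every skill at salary 10 + 5 = 15.
Any cover uses at least 2 candidates; among all covering selections none totals below 15.
Greedy by coverage-per-salary would pick C3, C2, C1 for 19 — worse than the optimum 15.

15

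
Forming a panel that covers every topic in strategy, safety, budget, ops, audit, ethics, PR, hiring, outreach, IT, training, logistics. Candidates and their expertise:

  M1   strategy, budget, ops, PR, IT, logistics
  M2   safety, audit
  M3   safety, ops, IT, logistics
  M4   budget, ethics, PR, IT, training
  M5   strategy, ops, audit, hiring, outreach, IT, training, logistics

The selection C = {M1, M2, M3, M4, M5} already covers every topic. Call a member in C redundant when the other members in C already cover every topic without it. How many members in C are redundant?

Drop M1: the rest still cover every topic — redundant.
Drop M2: the rest still cover every topic — redundant.
Drop M3: the rest still cover every topic — redundant.
Drop M4: ethics uncovered — not redundant.
Drop M5: hiring, outreach uncovered — not redundant.
3 redundant: M1, M2, M3.

3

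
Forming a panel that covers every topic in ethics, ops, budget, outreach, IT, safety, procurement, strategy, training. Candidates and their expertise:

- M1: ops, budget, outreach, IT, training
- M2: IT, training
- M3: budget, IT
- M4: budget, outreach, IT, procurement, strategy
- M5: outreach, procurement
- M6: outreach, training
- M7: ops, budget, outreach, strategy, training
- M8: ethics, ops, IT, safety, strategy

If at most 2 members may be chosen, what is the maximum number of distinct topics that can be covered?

Choosing M1, M8 covers {ethics, ops, budget, outreach, IT, safety, strategy, training} — 8 topics.
No choice of 2 members does better; here procurement is left uncovered.

8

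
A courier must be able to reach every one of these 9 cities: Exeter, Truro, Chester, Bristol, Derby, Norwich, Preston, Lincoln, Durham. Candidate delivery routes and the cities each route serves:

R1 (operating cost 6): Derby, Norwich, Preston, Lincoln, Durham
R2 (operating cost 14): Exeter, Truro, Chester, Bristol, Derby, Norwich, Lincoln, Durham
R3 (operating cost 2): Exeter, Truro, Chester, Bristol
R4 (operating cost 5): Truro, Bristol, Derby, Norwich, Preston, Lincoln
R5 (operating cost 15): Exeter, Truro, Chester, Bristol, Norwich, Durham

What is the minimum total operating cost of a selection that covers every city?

R1, R3 cover every city at operating cost 6 + 2 = 8.
Any cover uses at least 2 routes; among all covering selections none totals below 8.

8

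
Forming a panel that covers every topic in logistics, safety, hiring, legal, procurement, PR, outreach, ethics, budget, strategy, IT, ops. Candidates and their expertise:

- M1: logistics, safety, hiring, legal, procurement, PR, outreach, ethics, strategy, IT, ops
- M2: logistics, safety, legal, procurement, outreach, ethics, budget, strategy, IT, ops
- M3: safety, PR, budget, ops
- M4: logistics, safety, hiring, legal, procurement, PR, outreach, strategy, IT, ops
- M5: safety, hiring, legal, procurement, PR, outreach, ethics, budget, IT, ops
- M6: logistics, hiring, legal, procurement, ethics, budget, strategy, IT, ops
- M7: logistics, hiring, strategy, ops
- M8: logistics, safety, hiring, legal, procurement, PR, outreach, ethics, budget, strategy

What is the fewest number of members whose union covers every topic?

M1, M2 together cover {logistics, safety, hiring, legal, procurement, PR, outreach, ethics, budget, strategy, IT, ops} — every topic.
No single member contains all 12 topics, so 2 is optimal.

2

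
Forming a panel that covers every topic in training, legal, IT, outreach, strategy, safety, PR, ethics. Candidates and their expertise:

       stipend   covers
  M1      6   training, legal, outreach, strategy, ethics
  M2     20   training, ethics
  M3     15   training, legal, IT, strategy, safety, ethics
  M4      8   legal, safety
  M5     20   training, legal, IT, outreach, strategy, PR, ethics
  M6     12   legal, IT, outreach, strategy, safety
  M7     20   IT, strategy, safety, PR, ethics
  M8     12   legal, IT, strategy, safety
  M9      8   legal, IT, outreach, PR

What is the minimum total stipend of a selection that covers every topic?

M1, M4, M9 cover every topic at stipend 6 + 8 + 8 = 22.
Any cover uses at least 2 members; among all covering selections none totals below 22.

22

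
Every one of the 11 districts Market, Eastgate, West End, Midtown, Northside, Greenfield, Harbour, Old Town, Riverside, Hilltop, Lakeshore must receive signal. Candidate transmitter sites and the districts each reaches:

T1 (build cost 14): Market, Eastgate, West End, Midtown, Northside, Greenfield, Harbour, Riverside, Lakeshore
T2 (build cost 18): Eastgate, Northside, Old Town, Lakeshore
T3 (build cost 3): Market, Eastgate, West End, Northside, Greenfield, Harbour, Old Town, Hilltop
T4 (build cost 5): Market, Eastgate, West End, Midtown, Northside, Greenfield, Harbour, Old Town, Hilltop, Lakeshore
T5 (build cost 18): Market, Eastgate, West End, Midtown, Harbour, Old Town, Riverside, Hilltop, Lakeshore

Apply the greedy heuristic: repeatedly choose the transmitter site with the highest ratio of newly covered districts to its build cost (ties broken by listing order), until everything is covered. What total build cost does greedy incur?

22

Pick 1: T3 adds 8 new (Market, Eastgate, West End, Northside, Greenfield, Harbour, Old Town, Hilltop) at build cost 3 (ratio 8/3).
Pick 2: T4 adds 2 new (Midtown, Lakeshore) at build cost 5 (ratio 2/5).
Pick 3: T1 adds 1 new (Riverside) at build cost 14 (ratio 1/14).
Greedy total build cost: 3 + 5 + 14 = 22. (The true optimum is 17, so greedy overshoots here.)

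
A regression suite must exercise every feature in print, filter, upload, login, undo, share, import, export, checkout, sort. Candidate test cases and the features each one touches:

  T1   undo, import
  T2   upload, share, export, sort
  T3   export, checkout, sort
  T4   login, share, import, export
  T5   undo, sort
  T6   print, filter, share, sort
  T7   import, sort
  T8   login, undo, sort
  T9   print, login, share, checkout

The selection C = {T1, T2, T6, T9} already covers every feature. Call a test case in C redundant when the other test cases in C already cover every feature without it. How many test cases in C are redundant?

Drop T1: undo, import uncovered — not redundant.
Drop T2: upload, export uncovered — not redundant.
Drop T6: filter uncovered — not redundant.
Drop T9: login, checkout uncovered — not redundant.
None of the test cases in C is redundant.

0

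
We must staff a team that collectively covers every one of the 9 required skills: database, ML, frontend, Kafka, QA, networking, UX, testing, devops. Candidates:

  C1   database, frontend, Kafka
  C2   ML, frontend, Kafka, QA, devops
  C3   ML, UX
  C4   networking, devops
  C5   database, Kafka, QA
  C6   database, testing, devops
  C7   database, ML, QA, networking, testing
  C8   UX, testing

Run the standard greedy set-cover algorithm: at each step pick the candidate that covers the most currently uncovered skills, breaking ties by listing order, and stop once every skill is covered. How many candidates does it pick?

3

Pick 1: C2 covers 5 new skills (ML, frontend, Kafka, QA, devops).
Pick 2: C7 covers 3 new skills (database, networking, testing).
Pick 3: C3 covers 1 new skills (UX).
Greedy uses 3 candidates.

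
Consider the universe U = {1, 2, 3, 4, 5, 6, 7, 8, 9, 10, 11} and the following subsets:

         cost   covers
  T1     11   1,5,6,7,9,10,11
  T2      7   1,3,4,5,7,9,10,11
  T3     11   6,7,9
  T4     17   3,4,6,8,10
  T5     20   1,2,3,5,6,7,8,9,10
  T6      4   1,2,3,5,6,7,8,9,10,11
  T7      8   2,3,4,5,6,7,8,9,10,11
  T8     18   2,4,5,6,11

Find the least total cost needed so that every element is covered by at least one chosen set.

T2, T6 cover every element at cost 7 + 4 = 11.
Any cover uses at least 2 sets; among all covering selections none totals below 11.

11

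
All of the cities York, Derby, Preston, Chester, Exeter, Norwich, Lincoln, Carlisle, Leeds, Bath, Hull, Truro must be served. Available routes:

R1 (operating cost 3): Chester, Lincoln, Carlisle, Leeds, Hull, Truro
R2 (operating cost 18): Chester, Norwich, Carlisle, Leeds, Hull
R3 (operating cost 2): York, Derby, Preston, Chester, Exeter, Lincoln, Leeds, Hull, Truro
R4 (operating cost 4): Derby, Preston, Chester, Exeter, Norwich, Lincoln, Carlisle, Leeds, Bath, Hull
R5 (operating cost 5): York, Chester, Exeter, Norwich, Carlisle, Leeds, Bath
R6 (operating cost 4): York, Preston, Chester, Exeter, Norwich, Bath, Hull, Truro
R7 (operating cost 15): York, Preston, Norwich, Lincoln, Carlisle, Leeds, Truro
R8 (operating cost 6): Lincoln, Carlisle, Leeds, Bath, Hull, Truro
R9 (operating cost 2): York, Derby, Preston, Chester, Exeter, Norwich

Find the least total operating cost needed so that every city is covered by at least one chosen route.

6

R3, R4 cover every city at operating cost 2 + 4 = 6.
Any cover uses at least 2 routes; among all covering selections none totals below 6.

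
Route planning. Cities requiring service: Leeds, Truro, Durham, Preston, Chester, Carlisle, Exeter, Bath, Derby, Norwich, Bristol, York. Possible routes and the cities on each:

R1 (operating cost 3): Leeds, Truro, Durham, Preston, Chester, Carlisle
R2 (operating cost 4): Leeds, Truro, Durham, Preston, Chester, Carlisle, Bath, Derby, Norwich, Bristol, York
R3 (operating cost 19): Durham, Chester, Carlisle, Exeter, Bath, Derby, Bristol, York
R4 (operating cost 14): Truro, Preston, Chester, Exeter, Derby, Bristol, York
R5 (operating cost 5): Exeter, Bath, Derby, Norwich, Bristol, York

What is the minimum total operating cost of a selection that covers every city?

R1, R5 cover every city at operating cost 3 + 5 = 8.
Any cover uses at least 2 routes; among all covering selections none totals below 8.

8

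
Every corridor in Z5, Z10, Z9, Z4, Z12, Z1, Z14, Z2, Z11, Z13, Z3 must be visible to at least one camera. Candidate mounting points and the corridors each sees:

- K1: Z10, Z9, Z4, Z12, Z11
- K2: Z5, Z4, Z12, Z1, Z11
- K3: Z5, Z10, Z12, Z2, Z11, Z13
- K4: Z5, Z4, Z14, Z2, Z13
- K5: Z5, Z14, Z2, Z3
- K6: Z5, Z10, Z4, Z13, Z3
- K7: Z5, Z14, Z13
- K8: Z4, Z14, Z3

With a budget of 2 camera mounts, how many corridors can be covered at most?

9

Choosing K1, K4 covers {Z5, Z10, Z9, Z4, Z12, Z14, Z2, Z11, Z13} — 9 corridors.
No choice of 2 camera mounts does better; here Z1, Z3 are left uncovered.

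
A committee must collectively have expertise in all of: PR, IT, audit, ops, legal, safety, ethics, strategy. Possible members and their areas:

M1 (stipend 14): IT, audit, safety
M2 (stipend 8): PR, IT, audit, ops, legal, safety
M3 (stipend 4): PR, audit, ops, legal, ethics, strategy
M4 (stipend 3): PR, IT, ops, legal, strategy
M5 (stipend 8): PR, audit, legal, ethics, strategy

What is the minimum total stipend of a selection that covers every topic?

M2, M3 cover every topic at stipend 8 + 4 = 12.
Any cover uses at least 2 members; among all covering selections none totals below 12.
Greedy by coverage-per-stipend would pick M4, M3, M2 for 15 — worse than the optimum 12.

12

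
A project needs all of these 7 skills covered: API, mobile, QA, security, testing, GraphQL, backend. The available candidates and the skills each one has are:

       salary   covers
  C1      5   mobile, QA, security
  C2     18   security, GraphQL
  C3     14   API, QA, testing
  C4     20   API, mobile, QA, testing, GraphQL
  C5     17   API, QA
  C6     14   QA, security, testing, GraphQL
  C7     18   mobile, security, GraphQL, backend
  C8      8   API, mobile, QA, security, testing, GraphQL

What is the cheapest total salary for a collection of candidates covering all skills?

C7, C8 cover every skill at salary 18 + 8 = 26.
Any cover uses at least 2 candidates; among all covering selections none totals below 26.

26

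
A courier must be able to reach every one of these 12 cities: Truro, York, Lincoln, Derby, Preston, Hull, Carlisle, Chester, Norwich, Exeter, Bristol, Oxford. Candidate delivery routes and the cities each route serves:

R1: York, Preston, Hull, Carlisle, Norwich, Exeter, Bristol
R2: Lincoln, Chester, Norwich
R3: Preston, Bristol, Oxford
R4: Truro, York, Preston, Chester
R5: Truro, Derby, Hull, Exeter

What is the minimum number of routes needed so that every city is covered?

4

R1, R2, R3, R5 together cover {Truro, York, Lincoln, Derby, Preston, Hull, Carlisle, Chester, Norwich, Exeter, Bristol, Oxford} — every city.
No 3 of the 5 routes cover everything (all 10 triples fall short), so 4 is minimum.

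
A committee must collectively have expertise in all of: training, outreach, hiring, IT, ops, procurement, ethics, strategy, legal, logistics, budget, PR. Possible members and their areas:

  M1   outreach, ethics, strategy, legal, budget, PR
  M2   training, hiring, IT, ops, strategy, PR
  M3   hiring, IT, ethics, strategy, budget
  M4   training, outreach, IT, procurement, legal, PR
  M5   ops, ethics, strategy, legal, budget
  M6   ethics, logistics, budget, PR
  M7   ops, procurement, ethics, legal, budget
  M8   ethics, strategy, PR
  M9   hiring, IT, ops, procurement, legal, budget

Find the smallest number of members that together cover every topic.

3

M2, M4, M6 together cover {training, outreach, hiring, IT, ops, procurement, ethics, strategy, legal, logistics, budget, PR} — every topic.
No 2 of the 9 members cover everything (all 36 pairs fall short), so 3 is minimum.
Greedy (largest uncovered first) would take M1, M2, M4, M6 — 4 members — but 3 suffice.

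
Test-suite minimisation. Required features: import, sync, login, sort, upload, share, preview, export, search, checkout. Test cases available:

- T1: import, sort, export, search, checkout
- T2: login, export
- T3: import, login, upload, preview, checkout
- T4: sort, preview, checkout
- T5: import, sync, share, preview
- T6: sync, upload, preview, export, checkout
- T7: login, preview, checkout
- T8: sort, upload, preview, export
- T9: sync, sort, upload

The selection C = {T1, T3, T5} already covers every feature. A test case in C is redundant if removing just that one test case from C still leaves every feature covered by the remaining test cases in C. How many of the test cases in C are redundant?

Drop T1: sort, export, search uncovered — not redundant.
Drop T3: login, upload uncovered — not redundant.
Drop T5: sync, share uncovered — not redundant.
None of the test cases in C is redundant.

0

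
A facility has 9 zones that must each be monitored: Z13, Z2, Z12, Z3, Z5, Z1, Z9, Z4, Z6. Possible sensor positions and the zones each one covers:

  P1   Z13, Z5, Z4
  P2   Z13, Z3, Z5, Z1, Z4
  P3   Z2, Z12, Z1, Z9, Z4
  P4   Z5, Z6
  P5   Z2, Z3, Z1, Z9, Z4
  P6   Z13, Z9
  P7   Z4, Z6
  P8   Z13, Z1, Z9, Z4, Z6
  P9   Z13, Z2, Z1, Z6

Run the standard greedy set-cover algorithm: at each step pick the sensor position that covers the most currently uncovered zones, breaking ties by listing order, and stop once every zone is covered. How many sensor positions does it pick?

3

Pick 1: P2 covers 5 new zones (Z13, Z3, Z5, Z1, Z4).
Pick 2: P3 covers 3 new zones (Z2, Z12, Z9).
Pick 3: P4 covers 1 new zones (Z6).
Greedy uses 3 sensor positions.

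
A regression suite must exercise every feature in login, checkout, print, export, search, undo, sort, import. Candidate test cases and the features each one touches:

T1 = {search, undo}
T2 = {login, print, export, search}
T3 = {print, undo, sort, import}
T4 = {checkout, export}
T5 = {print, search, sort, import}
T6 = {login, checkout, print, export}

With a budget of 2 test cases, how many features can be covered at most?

Choosing T2, T3 covers {login, print, export, search, undo, sort, import} — 7 features.
No choice of 2 test cases does better; here checkout is left uncovered.

7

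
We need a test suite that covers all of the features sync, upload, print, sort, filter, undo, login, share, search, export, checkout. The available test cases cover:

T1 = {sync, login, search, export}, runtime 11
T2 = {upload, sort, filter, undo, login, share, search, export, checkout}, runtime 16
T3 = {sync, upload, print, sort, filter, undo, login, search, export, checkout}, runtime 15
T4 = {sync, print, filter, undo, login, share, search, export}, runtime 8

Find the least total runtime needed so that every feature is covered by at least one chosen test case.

T3, T4 cover every feature at runtime 15 + 8 = 23.
Any cover uses at least 2 test cases; among all covering selections none totals below 23.

23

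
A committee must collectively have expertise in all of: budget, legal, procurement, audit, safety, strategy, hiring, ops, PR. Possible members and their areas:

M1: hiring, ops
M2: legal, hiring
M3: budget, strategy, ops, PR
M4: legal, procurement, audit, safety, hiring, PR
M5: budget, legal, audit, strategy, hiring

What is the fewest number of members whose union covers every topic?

M3, M4 together cover {budget, legal, procurement, audit, safety, strategy, hiring, ops, PR} — every topic.
No single member contains all 9 topics, so 2 is optimal.

2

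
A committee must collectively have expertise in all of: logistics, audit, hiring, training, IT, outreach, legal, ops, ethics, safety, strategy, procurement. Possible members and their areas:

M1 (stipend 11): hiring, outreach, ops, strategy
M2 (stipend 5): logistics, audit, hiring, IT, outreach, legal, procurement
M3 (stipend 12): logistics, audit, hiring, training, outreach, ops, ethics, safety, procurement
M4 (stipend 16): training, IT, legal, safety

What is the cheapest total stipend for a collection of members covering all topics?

M1, M2, M3 cover every topic at stipend 11 + 5 + 12 = 28.
Any cover uses at least 3 members; among all covering selections none totals below 28.

28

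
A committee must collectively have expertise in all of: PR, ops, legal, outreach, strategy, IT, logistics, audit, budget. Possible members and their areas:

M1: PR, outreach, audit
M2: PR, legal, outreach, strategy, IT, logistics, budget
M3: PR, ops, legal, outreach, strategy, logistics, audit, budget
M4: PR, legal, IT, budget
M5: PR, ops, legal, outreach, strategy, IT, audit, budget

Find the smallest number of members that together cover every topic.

M2, M3 together cover {PR, ops, legal, outreach, strategy, IT, logistics, audit, budget} — every topic.
No single member contains all 9 topics, so 2 is optimal.

2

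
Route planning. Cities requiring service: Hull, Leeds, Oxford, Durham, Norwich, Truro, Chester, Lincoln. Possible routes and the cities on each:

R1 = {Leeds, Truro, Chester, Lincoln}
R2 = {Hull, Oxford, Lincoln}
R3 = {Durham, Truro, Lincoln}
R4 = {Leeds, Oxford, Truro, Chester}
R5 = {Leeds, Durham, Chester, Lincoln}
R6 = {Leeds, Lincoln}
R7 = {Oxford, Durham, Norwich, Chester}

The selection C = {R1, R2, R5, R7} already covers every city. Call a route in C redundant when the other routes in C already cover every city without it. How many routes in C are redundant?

1

Drop R1: Truro uncovered — not redundant.
Drop R2: Hull uncovered — not redundant.
Drop R5: the rest still cover every city — redundant.
Drop R7: Norwich uncovered — not redundant.
1 redundant: R5.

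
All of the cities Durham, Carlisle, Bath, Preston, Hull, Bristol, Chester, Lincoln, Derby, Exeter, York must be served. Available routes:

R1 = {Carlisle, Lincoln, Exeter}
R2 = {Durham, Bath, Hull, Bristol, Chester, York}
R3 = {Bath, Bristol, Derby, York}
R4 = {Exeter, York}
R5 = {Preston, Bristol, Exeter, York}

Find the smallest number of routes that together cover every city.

R1, R2, R3, R5 together cover {Durham, Carlisle, Bath, Preston, Hull, Bristol, Chester, Lincoln, Derby, Exeter, York} — every city.
No 3 of the 5 routes cover everything (all 10 triples fall short), so 4 is minimum.

4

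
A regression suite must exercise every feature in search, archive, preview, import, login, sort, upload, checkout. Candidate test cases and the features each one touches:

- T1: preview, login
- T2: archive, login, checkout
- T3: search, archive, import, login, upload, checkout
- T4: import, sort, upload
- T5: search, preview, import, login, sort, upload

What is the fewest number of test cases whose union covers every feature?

2

T2, T5 together cover {search, archive, preview, import, login, sort, upload, checkout} — every feature.
No single test case contains all 8 features, so 2 is optimal.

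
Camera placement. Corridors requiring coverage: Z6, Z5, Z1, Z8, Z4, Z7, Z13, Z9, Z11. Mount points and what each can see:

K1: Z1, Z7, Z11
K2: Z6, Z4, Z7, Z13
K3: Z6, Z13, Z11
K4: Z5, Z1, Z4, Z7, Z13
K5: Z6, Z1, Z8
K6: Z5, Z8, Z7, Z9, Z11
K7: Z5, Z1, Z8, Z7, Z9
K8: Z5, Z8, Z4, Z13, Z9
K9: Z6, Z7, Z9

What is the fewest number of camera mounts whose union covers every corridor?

3

K1, K2, K6 together cover {Z6, Z5, Z1, Z8, Z4, Z7, Z13, Z9, Z11} — every corridor.
No 2 of the 9 camera mounts cover everything (all 36 pairs fall short), so 3 is minimum.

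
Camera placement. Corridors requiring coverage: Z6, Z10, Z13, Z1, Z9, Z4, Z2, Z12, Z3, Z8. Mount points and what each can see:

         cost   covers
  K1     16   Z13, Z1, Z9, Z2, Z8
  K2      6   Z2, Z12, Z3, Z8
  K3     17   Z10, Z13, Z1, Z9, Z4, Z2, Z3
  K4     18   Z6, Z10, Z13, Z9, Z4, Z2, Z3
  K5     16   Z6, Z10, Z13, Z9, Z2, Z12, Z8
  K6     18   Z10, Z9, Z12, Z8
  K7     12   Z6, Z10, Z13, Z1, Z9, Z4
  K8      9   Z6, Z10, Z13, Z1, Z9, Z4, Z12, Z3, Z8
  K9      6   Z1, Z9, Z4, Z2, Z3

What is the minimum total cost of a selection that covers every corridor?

K2, K8 cover every corridor at cost 6 + 9 = 15.
Any cover uses at least 2 camera mounts; among all covering selections none totals below 15.

15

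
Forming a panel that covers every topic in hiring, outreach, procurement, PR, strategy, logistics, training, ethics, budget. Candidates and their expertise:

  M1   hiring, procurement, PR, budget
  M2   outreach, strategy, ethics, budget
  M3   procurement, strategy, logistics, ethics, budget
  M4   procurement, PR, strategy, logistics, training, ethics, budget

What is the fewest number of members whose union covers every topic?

3

M1, M2, M4 together cover {hiring, outreach, procurement, PR, strategy, logistics, training, ethics, budget} — every topic.
No 2 of the 4 members cover everything (all 6 pairs fall short), so 3 is minimum.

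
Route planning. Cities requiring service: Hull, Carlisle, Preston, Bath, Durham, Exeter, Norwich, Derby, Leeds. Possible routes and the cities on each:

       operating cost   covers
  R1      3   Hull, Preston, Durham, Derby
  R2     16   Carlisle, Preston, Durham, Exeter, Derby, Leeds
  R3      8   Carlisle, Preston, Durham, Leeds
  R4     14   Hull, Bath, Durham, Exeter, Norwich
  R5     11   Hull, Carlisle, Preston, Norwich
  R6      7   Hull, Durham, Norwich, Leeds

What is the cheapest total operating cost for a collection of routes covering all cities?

25

R1, R3, R4 cover every city at operating cost 3 + 8 + 14 = 25.
Any cover uses at least 2 routes; among all covering selections none totals below 25.
Greedy by coverage-per-operating cost would pick R1, R6, R4, R3 for 32 — worse than the optimum 25.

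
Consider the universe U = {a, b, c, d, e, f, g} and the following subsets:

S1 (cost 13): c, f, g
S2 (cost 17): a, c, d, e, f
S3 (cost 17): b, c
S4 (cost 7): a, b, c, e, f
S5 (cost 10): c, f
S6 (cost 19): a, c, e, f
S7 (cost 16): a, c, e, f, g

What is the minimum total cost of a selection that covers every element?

S1, S2, S4 cover every element at cost 13 + 17 + 7 = 37.
Any cover uses at least 3 sets; among all covering selections none totals below 37.

37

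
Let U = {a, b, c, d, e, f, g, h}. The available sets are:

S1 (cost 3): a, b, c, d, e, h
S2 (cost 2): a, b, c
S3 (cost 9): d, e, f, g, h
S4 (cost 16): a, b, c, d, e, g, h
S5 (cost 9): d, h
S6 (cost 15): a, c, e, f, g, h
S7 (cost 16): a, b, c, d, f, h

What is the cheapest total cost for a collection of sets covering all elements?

11

S2, S3 cover every element at cost 2 + 9 = 11.
Any cover uses at least 2 sets; among all covering selections none totals below 11.
Greedy by coverage-per-cost would pick S1, S3 for 12 — worse than the optimum 11.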